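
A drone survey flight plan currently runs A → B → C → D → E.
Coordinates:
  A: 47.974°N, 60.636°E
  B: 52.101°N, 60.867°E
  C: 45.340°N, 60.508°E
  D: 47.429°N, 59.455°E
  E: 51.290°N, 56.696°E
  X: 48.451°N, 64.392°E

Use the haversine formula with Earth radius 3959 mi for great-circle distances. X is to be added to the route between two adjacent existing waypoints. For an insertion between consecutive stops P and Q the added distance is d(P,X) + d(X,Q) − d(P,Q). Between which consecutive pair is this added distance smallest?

Added distance for inserting X between each consecutive pair:
A–B: 187.0 mi
B–C: 111.3 mi
C–D: 368.8 mi
D–E: 339.5 mi
Smallest added distance is 111.3 mi, inserting between B and C.

between B and C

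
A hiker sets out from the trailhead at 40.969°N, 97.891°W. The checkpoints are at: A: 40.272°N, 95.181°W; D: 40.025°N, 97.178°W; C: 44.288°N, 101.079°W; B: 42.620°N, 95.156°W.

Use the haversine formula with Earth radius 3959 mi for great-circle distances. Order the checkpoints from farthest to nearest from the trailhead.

C, B, A, D

Distances from the trailhead:
C 44.288°N, 101.079°W: 280.8 mi
B 42.620°N, 95.156°W: 181.3 mi
A 40.272°N, 95.181°W: 150.1 mi
D 40.025°N, 97.178°W: 75.2 mi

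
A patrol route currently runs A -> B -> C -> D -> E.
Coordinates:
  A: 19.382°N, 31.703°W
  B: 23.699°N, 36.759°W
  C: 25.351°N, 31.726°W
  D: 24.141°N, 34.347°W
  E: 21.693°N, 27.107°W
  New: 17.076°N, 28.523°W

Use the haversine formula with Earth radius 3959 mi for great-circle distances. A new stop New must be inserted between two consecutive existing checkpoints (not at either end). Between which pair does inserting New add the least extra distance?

Added distance for inserting New between each consecutive pair:
A–B: 524.0 mi
B–C: 973.9 mi
C–D: 1039.7 mi
D–E: 457.7 mi
Smallest added distance is 457.7 mi, inserting between D and E.

between D and E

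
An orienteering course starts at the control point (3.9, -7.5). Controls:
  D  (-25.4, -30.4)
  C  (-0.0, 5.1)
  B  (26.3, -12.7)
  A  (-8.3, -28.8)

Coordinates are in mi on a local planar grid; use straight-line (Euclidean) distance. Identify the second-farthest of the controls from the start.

A

Distance to each, sorted:
D: 37.2 mi
A: 24.5 mi
B: 23.0 mi
C: 13.2 mi
The second-farthest is A at 24.5 mi.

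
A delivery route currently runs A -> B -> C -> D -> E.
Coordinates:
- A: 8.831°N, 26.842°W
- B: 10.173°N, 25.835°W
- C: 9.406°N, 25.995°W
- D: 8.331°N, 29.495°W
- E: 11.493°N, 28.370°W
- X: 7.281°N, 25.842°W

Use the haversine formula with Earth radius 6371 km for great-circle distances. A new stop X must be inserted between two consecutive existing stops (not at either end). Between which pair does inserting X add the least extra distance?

Added distance for inserting X between each consecutive pair:
A–B: 340.4 km
B–C: 471.4 km
C–D: 253.2 km
D–E: 590.7 km
Smallest added distance is 253.2 km, inserting between C and D.

between C and D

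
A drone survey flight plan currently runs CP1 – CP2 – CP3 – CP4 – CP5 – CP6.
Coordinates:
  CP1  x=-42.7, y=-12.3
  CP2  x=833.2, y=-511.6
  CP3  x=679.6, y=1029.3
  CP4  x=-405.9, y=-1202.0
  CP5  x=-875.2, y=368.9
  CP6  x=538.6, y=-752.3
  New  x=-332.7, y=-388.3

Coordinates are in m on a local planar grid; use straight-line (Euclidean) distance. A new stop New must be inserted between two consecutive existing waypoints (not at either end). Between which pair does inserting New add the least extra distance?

Added distance for inserting New between each consecutive pair:
CP1–CP2: 639.0 m
CP2–CP3: 1365.8 m
CP3–CP4: 77.6 m
CP4–CP5: 109.0 m
CP5–CP6: 71.3 m
Smallest added distance is 71.3 m, inserting between CP5 and CP6.

between CP5 and CP6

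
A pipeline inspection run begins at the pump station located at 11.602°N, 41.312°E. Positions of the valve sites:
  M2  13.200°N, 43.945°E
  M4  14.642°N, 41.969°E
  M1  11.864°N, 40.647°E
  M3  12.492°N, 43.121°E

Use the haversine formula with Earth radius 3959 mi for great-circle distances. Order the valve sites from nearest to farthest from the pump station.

Distances from the pump station:
M1 11.864°N, 40.647°E: 48.5 mi
M3 12.492°N, 43.121°E: 136.8 mi
M2 13.200°N, 43.945°E: 209.2 mi
M4 14.642°N, 41.969°E: 214.7 mi

M1, M3, M2, M4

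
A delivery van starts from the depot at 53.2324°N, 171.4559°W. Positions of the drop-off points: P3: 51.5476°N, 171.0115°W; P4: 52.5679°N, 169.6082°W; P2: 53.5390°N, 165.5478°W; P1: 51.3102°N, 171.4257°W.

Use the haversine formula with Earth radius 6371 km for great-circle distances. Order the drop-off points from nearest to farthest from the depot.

P4, P3, P1, P2

Computing each great-circle distance from 53.2324°N, 171.4559°W:
P4 52.5679°N, 169.6082°W: 144.3 km
P3 51.5476°N, 171.0115°W: 189.8 km
P1 51.3102°N, 171.4257°W: 213.7 km
P2 53.5390°N, 165.5478°W: 393.2 km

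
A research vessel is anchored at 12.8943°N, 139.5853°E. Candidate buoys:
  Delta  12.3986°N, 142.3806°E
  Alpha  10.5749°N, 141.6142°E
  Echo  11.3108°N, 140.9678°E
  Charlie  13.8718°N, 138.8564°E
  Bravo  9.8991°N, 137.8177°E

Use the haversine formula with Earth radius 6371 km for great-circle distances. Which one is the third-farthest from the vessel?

Distance to each, sorted:
Bravo: 384.8 km
Alpha: 339.6 km
Delta: 308.2 km
Echo: 231.5 km
Charlie: 134.3 km
The third-farthest is Delta at 308.2 km.

Delta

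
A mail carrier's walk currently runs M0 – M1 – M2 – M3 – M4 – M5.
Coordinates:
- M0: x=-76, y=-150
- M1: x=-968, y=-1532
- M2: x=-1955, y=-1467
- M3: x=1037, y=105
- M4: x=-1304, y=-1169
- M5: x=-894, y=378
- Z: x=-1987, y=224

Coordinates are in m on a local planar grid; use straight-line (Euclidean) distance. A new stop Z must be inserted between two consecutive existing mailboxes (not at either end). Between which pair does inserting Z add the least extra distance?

Added distance for inserting Z between each consecutive pair:
M0–M1: 2332.6 m
M1–M2: 2732.4 m
M2–M3: 1337.8 m
M3–M4: 1912.6 m
M4–M5: 1054.8 m
Smallest added distance is 1054.8 m, inserting between M4 and M5.

between M4 and M5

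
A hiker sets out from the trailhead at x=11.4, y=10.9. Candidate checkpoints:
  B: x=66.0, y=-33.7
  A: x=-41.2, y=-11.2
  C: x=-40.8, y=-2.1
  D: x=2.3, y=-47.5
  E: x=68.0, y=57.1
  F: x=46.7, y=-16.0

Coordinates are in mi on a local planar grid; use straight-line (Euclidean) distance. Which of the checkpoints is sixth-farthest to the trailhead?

F

Distance to each, sorted:
E: 73.1 mi
B: 70.5 mi
D: 59.1 mi
A: 57.1 mi
C: 53.8 mi
F: 44.4 mi
The sixth-farthest is F at 44.4 mi.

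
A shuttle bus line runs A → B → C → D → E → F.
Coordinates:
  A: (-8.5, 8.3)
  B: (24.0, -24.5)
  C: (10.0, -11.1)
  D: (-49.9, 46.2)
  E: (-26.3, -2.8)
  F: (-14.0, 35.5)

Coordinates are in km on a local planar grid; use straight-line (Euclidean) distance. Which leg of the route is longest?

Leg distances:
A→B: 46.2 km
B→C: 19.4 km
C→D: 82.9 km
D→E: 54.4 km
E→F: 40.2 km
The longest leg is C–D at 82.9 km.

C–D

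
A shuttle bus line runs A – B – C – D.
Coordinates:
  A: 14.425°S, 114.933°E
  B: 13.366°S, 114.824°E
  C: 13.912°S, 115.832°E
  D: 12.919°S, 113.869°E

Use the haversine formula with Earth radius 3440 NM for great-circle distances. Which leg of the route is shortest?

A–B

Leg distances:
A→B: 63.9 NM
B→C: 67.3 NM
C→D: 129.2 NM
The shortest leg is A–B at 63.9 NM.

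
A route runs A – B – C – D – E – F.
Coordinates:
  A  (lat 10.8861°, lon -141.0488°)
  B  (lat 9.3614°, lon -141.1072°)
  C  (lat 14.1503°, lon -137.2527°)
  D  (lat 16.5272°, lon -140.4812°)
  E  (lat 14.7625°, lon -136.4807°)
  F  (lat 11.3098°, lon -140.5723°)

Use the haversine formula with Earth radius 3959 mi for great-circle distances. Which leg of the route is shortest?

Leg distances:
A→B: 105.4 mi
B→C: 421.2 mi
C→D: 270.6 mi
D→E: 292.8 mi
E→F: 364.4 mi
The shortest leg is A–B at 105.4 mi.

A–B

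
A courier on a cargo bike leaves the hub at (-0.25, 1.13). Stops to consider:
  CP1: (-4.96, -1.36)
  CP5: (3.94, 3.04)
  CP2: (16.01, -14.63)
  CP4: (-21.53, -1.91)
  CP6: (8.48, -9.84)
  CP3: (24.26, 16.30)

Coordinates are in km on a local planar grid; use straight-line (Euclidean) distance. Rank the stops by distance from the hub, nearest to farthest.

CP5, CP1, CP6, CP4, CP2, CP3

Distance from the hub at (-0.25, 1.13) to each:
CP5 (3.94, 3.04): 4.6 km
CP1 (-4.96, -1.36): 5.3 km
CP6 (8.48, -9.84): 14.0 km
CP4 (-21.53, -1.91): 21.5 km
CP2 (16.01, -14.63): 22.6 km
CP3 (24.26, 16.30): 28.8 km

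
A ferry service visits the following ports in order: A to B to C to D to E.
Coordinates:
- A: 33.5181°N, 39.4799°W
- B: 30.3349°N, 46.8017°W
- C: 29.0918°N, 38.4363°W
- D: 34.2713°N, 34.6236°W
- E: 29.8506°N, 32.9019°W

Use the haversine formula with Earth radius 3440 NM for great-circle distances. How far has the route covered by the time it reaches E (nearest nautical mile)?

1508 NM

Leg distances:
A→B: 419.0 NM  (cumulative 419.0 NM)
B→C: 442.4 NM  (cumulative 861.5 NM)
C→D: 366.9 NM  (cumulative 1228.4 NM)
D→E: 279.5 NM  (cumulative 1507.8 NM)
Cumulative distance at E ≈ 1508 NM.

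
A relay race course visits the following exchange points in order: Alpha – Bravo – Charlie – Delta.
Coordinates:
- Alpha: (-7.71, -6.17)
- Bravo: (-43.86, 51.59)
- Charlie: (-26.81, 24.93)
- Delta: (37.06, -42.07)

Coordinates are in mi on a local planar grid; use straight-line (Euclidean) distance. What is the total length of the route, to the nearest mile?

Leg distances:
Alpha→Bravo: 68.1 mi  (cumulative 68.1 mi)
Bravo→Charlie: 31.6 mi  (cumulative 99.8 mi)
Charlie→Delta: 92.6 mi  (cumulative 192.4 mi)
Total route length ≈ 192 mi.

192 mi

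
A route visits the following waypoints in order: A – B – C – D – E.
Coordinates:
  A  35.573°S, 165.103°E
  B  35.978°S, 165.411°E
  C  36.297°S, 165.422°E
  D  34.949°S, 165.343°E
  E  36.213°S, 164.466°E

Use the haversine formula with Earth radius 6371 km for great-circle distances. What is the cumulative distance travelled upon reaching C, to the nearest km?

88 km

Leg distances:
A→B: 52.9 km  (cumulative 52.9 km)
B→C: 35.5 km  (cumulative 88.4 km)
Cumulative distance at C ≈ 88 km.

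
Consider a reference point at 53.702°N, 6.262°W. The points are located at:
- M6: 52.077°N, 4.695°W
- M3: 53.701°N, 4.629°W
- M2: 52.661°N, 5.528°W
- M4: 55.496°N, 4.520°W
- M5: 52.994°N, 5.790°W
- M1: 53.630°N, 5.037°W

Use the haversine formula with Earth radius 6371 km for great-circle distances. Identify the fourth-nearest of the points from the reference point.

M2

Distances from the reference point (53.702°N, 6.262°W):
M1: 81.1 km
M5: 84.7 km
M3: 107.5 km
M2: 125.7 km
M6: 209.0 km
M4: 228.9 km
The fourth-nearest is M2 at 125.7 km.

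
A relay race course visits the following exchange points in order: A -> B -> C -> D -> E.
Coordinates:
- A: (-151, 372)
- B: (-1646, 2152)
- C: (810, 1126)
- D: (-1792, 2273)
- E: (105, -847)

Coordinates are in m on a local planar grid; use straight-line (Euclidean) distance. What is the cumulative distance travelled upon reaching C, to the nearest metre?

Leg distances:
A→B: 2324.5 m  (cumulative 2324.5 m)
B→C: 2661.7 m  (cumulative 4986.2 m)
Cumulative distance at C ≈ 4986 m.

4986 m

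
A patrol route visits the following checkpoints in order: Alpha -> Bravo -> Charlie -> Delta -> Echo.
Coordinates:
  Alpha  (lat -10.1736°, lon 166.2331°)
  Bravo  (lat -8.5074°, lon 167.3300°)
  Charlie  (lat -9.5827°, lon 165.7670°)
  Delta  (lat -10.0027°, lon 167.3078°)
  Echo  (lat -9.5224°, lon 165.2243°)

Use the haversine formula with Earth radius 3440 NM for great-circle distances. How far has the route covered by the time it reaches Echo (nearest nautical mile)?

453 NM

Leg distances:
Alpha→Bravo: 119.3 NM  (cumulative 119.3 NM)
Bravo→Charlie: 112.9 NM  (cumulative 232.2 NM)
Charlie→Delta: 94.6 NM  (cumulative 326.8 NM)
Delta→Echo: 126.6 NM  (cumulative 453.4 NM)
Cumulative distance at Echo ≈ 453 NM.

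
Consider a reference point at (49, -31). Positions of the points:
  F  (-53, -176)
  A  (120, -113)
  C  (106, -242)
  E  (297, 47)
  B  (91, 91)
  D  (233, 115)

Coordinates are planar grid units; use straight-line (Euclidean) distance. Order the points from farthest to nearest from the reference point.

Distance from the reference point at (49, -31) to each:
E (297, 47): 260.0
D (233, 115): 234.9
C (106, -242): 218.6
F (-53, -176): 177.3
B (91, 91): 129.0
A (120, -113): 108.5

E, D, C, F, B, A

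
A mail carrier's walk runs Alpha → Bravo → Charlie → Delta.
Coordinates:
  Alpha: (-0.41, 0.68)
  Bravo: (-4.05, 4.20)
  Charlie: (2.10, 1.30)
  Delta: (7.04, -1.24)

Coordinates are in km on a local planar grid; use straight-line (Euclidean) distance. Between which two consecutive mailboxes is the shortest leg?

Alpha–Bravo

Leg distances:
Alpha→Bravo: 5.1 km
Bravo→Charlie: 6.8 km
Charlie→Delta: 5.6 km
The shortest leg is Alpha–Bravo at 5.1 km.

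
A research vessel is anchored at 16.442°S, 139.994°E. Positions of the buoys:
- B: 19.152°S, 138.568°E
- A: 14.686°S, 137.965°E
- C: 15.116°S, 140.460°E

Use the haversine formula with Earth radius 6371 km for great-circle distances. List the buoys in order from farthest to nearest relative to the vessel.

B, A, C

Computing each great-circle distance from 16.442°S, 139.994°E:
B 19.152°S, 138.568°E: 337.0 km
A 14.686°S, 137.965°E: 292.2 km
C 15.116°S, 140.460°E: 155.6 km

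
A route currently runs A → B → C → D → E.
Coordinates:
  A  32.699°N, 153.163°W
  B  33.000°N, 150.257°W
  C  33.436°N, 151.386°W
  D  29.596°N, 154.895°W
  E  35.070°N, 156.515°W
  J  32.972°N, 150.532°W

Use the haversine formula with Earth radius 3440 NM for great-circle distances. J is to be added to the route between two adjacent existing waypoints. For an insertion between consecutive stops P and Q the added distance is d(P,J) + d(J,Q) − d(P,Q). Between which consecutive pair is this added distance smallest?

between A and B

Added distance for inserting J between each consecutive pair:
A–B: 0.0 NM
B–C: 2.6 NM
C–D: 60.9 NM
D–E: 286.4 NM
Smallest added distance is 0.0 NM, inserting between A and B.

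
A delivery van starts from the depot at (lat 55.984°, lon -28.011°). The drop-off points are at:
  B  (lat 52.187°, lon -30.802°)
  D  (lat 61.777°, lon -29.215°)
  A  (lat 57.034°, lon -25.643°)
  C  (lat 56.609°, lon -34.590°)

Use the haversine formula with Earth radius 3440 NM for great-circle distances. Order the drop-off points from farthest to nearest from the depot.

Distances from the depot:
D (lat 61.777°, lon -29.215°): 349.8 NM
B (lat 52.187°, lon -30.802°): 248.2 NM
C (lat 56.609°, lon -34.590°): 222.3 NM
A (lat 57.034°, lon -25.643°): 100.6 NM

D, B, C, A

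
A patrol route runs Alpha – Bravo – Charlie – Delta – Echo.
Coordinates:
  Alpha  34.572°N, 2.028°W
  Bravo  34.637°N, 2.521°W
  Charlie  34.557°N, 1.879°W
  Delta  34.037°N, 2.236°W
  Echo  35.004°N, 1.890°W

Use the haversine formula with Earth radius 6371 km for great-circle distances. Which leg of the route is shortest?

Leg distances:
Alpha→Bravo: 45.7 km
Bravo→Charlie: 59.4 km
Charlie→Delta: 66.5 km
Delta→Echo: 112.1 km
The shortest leg is Alpha–Bravo at 45.7 km.

Alpha–Bravo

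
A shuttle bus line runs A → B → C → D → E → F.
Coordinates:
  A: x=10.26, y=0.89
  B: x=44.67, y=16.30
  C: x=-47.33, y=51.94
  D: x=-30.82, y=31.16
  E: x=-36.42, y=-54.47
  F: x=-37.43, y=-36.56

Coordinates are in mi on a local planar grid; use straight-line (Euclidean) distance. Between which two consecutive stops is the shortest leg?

Leg distances:
A→B: 37.7 mi
B→C: 98.7 mi
C→D: 26.5 mi
D→E: 85.8 mi
E→F: 17.9 mi
The shortest leg is E–F at 17.9 mi.

E–F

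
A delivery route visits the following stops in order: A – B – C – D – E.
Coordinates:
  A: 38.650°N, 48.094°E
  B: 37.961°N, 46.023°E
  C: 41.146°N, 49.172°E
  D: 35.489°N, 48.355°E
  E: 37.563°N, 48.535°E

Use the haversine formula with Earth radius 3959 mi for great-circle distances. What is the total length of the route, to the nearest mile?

936 mi

Leg distances:
A→B: 122.0 mi  (cumulative 122.0 mi)
B→C: 276.7 mi  (cumulative 398.6 mi)
C→D: 393.4 mi  (cumulative 792.0 mi)
D→E: 143.7 mi  (cumulative 935.7 mi)
Total route length ≈ 936 mi.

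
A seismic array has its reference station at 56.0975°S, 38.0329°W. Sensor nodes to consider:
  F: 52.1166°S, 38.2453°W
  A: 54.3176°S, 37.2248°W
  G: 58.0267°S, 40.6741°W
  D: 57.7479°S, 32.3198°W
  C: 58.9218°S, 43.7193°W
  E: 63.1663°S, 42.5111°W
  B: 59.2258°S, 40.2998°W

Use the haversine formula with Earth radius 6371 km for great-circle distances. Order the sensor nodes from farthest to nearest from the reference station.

Distance from the reference station at 56.0975°S, 38.0329°W to each:
E 63.1663°S, 42.5111°W: 824.9 km
C 58.9218°S, 43.7193°W: 462.3 km
F 52.1166°S, 38.2453°W: 442.9 km
D 57.7479°S, 32.3198°W: 392.1 km
B 59.2258°S, 40.2998°W: 373.0 km
G 58.0267°S, 40.6741°W: 267.4 km
A 54.3176°S, 37.2248°W: 204.4 km

E, C, F, D, B, G, A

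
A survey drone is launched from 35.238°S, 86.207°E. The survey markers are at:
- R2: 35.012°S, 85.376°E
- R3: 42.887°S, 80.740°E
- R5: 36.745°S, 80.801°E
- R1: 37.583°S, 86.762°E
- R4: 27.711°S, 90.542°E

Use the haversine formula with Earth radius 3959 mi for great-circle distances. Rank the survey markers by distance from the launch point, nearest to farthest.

Computing each great-circle distance from 35.238°S, 86.207°E:
R2 35.012°S, 85.376°E: 49.5 mi
R1 37.583°S, 86.762°E: 164.9 mi
R5 36.745°S, 80.801°E: 319.6 mi
R4 27.711°S, 90.542°E: 579.3 mi
R3 42.887°S, 80.740°E: 604.1 mi

R2, R1, R5, R4, R3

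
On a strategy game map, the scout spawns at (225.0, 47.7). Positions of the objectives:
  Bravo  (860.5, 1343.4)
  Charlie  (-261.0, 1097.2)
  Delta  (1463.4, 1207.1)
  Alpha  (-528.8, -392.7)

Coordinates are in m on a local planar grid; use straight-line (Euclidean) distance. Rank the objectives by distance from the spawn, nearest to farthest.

Distances from the spawn:
Alpha (-528.8, -392.7): 873.0 m
Charlie (-261.0, 1097.2): 1156.6 m
Bravo (860.5, 1343.4): 1443.2 m
Delta (1463.4, 1207.1): 1696.4 m

Alpha, Charlie, Bravo, Delta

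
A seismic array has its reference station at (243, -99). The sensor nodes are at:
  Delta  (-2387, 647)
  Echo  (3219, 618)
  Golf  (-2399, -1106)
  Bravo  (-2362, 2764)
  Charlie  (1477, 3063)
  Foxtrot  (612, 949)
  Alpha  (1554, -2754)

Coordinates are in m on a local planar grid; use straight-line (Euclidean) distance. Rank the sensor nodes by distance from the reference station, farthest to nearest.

Bravo, Charlie, Echo, Alpha, Golf, Delta, Foxtrot

Distances from the reference station:
Bravo (-2362, 2764): 3870.8 m
Charlie (1477, 3063): 3394.3 m
Echo (3219, 618): 3061.2 m
Alpha (1554, -2754): 2961.0 m
Golf (-2399, -1106): 2827.4 m
Delta (-2387, 647): 2733.8 m
Foxtrot (612, 949): 1111.1 m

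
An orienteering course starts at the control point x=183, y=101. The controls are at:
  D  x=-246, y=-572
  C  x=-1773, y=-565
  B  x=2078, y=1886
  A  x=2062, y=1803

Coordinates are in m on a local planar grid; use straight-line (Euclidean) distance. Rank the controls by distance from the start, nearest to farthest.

D, C, A, B

Computing each straight-line distance from x=183, y=101:
D x=-246, y=-572: 798.1 m
C x=-1773, y=-565: 2066.3 m
A x=2062, y=1803: 2535.2 m
B x=2078, y=1886: 2603.3 m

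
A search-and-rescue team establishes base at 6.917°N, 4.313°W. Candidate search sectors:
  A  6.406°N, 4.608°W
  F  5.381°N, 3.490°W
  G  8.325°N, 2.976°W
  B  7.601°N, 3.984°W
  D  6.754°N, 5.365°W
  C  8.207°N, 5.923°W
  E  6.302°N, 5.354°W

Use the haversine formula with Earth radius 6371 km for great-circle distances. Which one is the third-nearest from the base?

Distances from the base (6.917°N, 4.313°W):
A: 65.5 km
B: 84.3 km
D: 117.6 km
E: 133.8 km
F: 193.5 km
G: 215.0 km
C: 228.2 km
The third-nearest is D at 117.6 km.

D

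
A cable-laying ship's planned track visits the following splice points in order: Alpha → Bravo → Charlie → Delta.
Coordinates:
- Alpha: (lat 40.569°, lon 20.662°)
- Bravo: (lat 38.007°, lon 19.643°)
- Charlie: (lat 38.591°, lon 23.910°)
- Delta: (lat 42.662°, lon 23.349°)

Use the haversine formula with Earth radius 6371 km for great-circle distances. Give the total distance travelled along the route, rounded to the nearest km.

1131 km

Leg distances:
Alpha→Bravo: 298.1 km  (cumulative 298.1 km)
Bravo→Charlie: 377.9 km  (cumulative 676.0 km)
Charlie→Delta: 455.1 km  (cumulative 1131.1 km)
Total route length ≈ 1131 km.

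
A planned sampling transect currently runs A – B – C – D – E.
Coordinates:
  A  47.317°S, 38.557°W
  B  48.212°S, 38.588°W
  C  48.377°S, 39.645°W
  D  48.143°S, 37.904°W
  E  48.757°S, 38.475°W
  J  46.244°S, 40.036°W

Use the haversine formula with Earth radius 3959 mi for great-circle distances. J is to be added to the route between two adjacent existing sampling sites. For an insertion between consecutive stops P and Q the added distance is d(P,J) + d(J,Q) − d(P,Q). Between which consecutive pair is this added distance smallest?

between A and B

Added distance for inserting J between each consecutive pair:
A–B: 192.1 mi
B–C: 250.6 mi
C–D: 231.8 mi
D–E: 303.5 mi
Smallest added distance is 192.1 mi, inserting between A and B.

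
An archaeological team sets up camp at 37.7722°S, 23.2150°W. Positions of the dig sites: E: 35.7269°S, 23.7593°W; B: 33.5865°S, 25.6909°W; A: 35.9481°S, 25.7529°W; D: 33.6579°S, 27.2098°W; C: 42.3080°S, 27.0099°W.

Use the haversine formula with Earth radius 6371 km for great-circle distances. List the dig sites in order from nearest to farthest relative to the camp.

Distances from the camp:
E 35.7269°S, 23.7593°W: 232.5 km
A 35.9481°S, 25.7529°W: 303.5 km
B 33.5865°S, 25.6909°W: 516.3 km
D 33.6579°S, 27.2098°W: 582.4 km
C 42.3080°S, 27.0099°W: 598.8 km

E, A, B, D, C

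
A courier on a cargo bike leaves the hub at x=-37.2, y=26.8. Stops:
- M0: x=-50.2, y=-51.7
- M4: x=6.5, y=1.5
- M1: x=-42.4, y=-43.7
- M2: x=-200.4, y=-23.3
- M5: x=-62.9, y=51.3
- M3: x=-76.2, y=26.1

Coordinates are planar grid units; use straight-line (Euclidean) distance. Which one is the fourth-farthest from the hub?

M4

Distance to each, sorted:
M2: 170.7
M0: 79.6
M1: 70.7
M4: 50.5
M3: 39.0
M5: 35.5
The fourth-farthest is M4 at 50.5.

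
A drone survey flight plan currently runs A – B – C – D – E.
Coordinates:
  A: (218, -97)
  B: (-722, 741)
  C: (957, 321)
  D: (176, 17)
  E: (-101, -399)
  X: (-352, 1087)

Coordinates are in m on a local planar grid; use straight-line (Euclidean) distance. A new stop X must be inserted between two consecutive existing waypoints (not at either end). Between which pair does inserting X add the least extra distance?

Added distance for inserting X between each consecutive pair:
A–B: 561.3 m
B–C: 292.5 m
C–D: 1871.8 m
D–E: 2200.4 m
Smallest added distance is 292.5 m, inserting between B and C.

between B and C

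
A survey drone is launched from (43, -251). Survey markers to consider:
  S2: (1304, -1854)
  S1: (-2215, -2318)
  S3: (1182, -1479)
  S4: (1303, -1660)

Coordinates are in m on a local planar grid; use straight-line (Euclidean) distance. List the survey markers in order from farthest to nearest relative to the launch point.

Distance from the launch point at (43, -251) to each:
S1 (-2215, -2318): 3061.2 m
S2 (1304, -1854): 2039.5 m
S4 (1303, -1660): 1890.2 m
S3 (1182, -1479): 1674.9 m

S1, S2, S4, S3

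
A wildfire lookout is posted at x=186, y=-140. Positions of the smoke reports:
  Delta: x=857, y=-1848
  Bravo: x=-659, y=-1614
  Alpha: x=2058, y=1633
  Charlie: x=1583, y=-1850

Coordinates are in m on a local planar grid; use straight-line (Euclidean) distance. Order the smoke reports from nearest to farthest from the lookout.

Bravo, Delta, Charlie, Alpha

Distance from the lookout at x=186, y=-140 to each:
Bravo x=-659, y=-1614: 1699.0 m
Delta x=857, y=-1848: 1835.1 m
Charlie x=1583, y=-1850: 2208.1 m
Alpha x=2058, y=1633: 2578.4 m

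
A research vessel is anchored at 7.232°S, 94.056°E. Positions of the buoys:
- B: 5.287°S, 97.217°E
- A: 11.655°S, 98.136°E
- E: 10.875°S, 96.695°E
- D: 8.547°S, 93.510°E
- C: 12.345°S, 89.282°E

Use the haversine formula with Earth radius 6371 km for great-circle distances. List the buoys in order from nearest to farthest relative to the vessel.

D, B, E, A, C

Distances from the vessel:
D 8.547°S, 93.510°E: 158.1 km
B 5.287°S, 97.217°E: 410.9 km
E 10.875°S, 96.695°E: 498.0 km
A 11.655°S, 98.136°E: 664.9 km
C 12.345°S, 89.282°E: 772.5 km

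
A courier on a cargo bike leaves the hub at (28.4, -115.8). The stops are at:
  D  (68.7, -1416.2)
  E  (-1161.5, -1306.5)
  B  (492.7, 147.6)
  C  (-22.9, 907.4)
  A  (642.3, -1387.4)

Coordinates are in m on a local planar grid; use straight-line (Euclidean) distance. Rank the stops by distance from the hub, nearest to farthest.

B, C, D, A, E

Computing each straight-line distance from (28.4, -115.8):
B (492.7, 147.6): 533.8 m
C (-22.9, 907.4): 1024.5 m
D (68.7, -1416.2): 1301.0 m
A (642.3, -1387.4): 1412.0 m
E (-1161.5, -1306.5): 1683.3 m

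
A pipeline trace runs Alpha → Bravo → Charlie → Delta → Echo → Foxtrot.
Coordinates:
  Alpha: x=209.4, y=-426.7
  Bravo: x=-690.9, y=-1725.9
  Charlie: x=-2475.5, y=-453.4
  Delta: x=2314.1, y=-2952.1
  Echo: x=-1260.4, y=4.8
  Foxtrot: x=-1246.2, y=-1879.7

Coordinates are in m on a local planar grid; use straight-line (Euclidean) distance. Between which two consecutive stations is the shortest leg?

Alpha–Bravo

Leg distances:
Alpha→Bravo: 1580.7 m
Bravo→Charlie: 2191.8 m
Charlie→Delta: 5402.2 m
Delta→Echo: 4639.0 m
Echo→Foxtrot: 1884.6 m
The shortest leg is Alpha–Bravo at 1580.7 m.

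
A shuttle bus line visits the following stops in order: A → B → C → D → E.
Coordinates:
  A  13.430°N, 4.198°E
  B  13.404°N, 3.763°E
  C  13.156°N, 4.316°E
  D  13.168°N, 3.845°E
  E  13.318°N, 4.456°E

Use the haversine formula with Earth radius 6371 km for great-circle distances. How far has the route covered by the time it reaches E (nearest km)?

Leg distances:
A→B: 47.1 km  (cumulative 47.1 km)
B→C: 65.9 km  (cumulative 113.0 km)
C→D: 51.0 km  (cumulative 164.0 km)
D→E: 68.2 km  (cumulative 232.3 km)
Cumulative distance at E ≈ 232 km.

232 km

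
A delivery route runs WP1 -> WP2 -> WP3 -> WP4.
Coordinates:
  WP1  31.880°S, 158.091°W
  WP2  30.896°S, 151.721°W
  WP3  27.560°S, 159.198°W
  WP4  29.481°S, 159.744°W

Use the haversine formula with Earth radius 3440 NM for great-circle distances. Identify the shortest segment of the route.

Leg distances:
WP1→WP2: 331.7 NM
WP2→WP3: 439.8 NM
WP3→WP4: 118.9 NM
The shortest leg is WP3–WP4 at 118.9 NM.

WP3–WP4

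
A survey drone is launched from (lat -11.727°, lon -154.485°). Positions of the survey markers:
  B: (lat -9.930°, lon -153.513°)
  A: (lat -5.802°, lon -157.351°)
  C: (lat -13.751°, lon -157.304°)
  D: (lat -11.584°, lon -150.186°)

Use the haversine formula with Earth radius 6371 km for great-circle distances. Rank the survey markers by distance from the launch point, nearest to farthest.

B, C, D, A

Computing each great-circle distance from (lat -11.727°, lon -154.485°):
B (lat -9.930°, lon -153.513°): 226.3 km
C (lat -13.751°, lon -157.304°): 379.6 km
D (lat -11.584°, lon -150.186°): 468.4 km
A (lat -5.802°, lon -157.351°): 730.2 km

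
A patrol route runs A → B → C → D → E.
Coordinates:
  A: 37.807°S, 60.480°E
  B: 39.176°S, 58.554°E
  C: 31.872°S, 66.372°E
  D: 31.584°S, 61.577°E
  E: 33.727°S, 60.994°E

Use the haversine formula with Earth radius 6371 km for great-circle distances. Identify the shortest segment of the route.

Leg distances:
A→B: 226.4 km
B→C: 1076.2 km
C→D: 454.6 km
D→E: 244.5 km
The shortest leg is A–B at 226.4 km.

A–B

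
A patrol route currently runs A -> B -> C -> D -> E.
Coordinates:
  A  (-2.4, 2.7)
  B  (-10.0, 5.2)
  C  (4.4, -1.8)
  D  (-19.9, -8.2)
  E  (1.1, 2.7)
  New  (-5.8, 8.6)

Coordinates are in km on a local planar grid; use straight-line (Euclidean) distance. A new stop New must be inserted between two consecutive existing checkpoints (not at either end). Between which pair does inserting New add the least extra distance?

between B and C

Added distance for inserting New between each consecutive pair:
A–B: 4.2 km
B–C: 4.0 km
C–D: 11.4 km
D–E: 7.4 km
Smallest added distance is 4.0 km, inserting between B and C.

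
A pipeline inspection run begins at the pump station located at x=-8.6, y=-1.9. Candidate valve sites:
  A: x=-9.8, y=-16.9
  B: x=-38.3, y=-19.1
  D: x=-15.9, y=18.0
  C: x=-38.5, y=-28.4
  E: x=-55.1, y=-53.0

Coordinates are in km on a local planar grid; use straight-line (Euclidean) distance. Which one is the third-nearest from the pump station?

B

Distance to each, sorted:
A: 15.0 km
D: 21.2 km
B: 34.3 km
C: 40.0 km
E: 69.1 km
The third-nearest is B at 34.3 km.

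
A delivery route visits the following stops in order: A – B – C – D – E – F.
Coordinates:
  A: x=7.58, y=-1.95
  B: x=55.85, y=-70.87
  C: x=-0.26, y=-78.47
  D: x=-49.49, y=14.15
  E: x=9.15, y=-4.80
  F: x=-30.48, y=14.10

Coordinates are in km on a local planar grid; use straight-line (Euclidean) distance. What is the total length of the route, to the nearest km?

Leg distances:
A→B: 84.1 km  (cumulative 84.1 km)
B→C: 56.6 km  (cumulative 140.8 km)
C→D: 104.9 km  (cumulative 245.7 km)
D→E: 61.6 km  (cumulative 307.3 km)
E→F: 43.9 km  (cumulative 351.2 km)
Total route length ≈ 351 km.

351 km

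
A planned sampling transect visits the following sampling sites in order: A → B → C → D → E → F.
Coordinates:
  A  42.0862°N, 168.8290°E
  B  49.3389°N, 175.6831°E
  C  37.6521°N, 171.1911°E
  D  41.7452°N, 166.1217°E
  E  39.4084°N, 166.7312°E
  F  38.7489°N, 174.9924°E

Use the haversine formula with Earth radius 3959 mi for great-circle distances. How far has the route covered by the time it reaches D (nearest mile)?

Leg distances:
A→B: 599.9 mi  (cumulative 599.9 mi)
B→C: 837.9 mi  (cumulative 1437.8 mi)
C→D: 390.5 mi  (cumulative 1828.3 mi)
Cumulative distance at D ≈ 1828 mi.

1828 mi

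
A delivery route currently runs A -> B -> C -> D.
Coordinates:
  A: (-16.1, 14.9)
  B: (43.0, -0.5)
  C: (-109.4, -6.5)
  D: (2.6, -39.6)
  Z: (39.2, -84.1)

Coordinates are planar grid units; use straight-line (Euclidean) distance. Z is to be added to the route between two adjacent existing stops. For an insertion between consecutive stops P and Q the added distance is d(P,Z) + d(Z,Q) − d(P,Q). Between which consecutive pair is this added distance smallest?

Added distance for inserting Z between each consecutive pair:
A–B: 136.0
B–C: 98.8
C–D: 108.5
Smallest added distance is 98.8, inserting between B and C.

between B and C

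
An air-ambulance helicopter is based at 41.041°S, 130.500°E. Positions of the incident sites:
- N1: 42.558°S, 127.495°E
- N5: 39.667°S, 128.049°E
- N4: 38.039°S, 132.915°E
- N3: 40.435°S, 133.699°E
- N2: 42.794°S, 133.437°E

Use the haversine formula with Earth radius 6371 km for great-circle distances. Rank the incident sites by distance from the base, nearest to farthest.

Distance from the base at 41.041°S, 130.500°E to each:
N5 39.667°S, 128.049°E: 257.8 km
N3 40.435°S, 133.699°E: 277.8 km
N1 42.558°S, 127.495°E: 300.8 km
N2 42.794°S, 133.437°E: 311.5 km
N4 38.039°S, 132.915°E: 392.8 km

N5, N3, N1, N2, N4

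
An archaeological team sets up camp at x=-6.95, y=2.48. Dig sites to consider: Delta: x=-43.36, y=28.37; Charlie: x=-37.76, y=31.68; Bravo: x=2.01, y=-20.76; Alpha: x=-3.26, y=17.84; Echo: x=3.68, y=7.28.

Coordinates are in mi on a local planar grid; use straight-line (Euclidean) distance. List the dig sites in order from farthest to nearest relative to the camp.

Delta, Charlie, Bravo, Alpha, Echo

Distances from the camp:
Delta x=-43.36, y=28.37: 44.7 mi
Charlie x=-37.76, y=31.68: 42.4 mi
Bravo x=2.01, y=-20.76: 24.9 mi
Alpha x=-3.26, y=17.84: 15.8 mi
Echo x=3.68, y=7.28: 11.7 mi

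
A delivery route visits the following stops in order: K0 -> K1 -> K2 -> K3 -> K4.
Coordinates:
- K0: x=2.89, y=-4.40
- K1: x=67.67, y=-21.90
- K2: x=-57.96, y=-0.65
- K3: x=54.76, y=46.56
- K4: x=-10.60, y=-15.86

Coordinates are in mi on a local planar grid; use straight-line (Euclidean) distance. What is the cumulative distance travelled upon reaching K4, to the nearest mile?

Leg distances:
K0→K1: 67.1 mi  (cumulative 67.1 mi)
K1→K2: 127.4 mi  (cumulative 194.5 mi)
K2→K3: 122.2 mi  (cumulative 316.7 mi)
K3→K4: 90.4 mi  (cumulative 407.1 mi)
Cumulative distance at K4 ≈ 407 mi.

407 mi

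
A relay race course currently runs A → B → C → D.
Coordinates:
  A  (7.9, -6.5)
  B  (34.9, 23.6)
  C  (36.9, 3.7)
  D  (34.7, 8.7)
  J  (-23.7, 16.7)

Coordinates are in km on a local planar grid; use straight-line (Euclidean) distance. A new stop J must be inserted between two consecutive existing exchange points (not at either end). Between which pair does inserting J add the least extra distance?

between A and B

Added distance for inserting J between each consecutive pair:
A–B: 57.8 km
B–C: 101.0 km
C–D: 115.5 km
Smallest added distance is 57.8 km, inserting between A and B.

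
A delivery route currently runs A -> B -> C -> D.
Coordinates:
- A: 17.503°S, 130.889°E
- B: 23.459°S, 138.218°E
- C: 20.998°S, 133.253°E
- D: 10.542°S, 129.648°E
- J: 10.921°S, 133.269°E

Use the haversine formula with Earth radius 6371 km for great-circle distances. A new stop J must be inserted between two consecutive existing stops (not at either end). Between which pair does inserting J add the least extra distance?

between C and D

Added distance for inserting J between each consecutive pair:
A–B: 1254.8 km
B–C: 2030.4 km
C–D: 293.6 km
Smallest added distance is 293.6 km, inserting between C and D.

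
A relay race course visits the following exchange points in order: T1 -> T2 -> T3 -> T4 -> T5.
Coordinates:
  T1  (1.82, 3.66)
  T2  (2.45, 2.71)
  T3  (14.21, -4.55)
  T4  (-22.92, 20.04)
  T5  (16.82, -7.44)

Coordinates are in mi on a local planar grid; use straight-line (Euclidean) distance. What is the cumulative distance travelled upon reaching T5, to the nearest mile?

108 mi

Leg distances:
T1→T2: 1.1 mi  (cumulative 1.1 mi)
T2→T3: 13.8 mi  (cumulative 15.0 mi)
T3→T4: 44.5 mi  (cumulative 59.5 mi)
T4→T5: 48.3 mi  (cumulative 107.8 mi)
Cumulative distance at T5 ≈ 108 mi.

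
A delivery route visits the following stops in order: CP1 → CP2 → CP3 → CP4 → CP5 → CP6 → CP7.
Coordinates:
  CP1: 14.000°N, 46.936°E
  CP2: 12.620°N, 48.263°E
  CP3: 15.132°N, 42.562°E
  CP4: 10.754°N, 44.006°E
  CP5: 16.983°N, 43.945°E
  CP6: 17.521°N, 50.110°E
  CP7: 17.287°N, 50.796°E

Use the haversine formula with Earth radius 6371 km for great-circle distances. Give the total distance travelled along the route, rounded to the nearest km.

2825 km

Leg distances:
CP1→CP2: 210.2 km  (cumulative 210.2 km)
CP2→CP3: 675.8 km  (cumulative 885.9 km)
CP3→CP4: 511.3 km  (cumulative 1397.3 km)
CP4→CP5: 692.7 km  (cumulative 2089.9 km)
CP5→CP6: 657.4 km  (cumulative 2747.3 km)
CP6→CP7: 77.3 km  (cumulative 2824.6 km)
Total route length ≈ 2825 km.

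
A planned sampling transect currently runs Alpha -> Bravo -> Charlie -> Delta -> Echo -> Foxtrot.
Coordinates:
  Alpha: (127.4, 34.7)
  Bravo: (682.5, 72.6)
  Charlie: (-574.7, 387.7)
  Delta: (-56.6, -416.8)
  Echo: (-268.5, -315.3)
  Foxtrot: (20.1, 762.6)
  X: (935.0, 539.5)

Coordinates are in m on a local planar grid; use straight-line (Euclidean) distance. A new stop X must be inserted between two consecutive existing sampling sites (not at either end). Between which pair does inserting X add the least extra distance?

Added distance for inserting X between each consecutive pair:
Alpha–Bravo: 926.8 m
Bravo–Charlie: 752.0 m
Charlie–Delta: 1938.0 m
Delta–Echo: 2618.8 m
Echo–Foxtrot: 1302.0 m
Smallest added distance is 752.0 m, inserting between Bravo and Charlie.

between Bravo and Charlie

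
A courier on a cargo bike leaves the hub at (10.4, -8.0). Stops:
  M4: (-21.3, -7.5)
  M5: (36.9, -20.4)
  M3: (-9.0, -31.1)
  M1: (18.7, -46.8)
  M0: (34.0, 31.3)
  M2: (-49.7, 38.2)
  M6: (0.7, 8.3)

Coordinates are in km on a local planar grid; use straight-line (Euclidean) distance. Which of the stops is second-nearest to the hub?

Distance to each, sorted:
M6: 19.0 km
M5: 29.3 km
M3: 30.2 km
M4: 31.7 km
M1: 39.7 km
M0: 45.8 km
M2: 75.8 km
The second-nearest is M5 at 29.3 km.

M5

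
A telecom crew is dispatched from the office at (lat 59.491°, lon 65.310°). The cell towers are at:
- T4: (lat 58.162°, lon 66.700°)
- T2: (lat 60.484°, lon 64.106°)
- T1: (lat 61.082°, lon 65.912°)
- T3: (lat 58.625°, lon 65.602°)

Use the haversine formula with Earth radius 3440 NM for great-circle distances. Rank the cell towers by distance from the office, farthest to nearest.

T1, T4, T2, T3

Computing each great-circle distance from (lat 59.491°, lon 65.310°):
T1 (lat 61.082°, lon 65.912°): 97.2 NM
T4 (lat 58.162°, lon 66.700°): 90.7 NM
T2 (lat 60.484°, lon 64.106°): 69.7 NM
T3 (lat 58.625°, lon 65.602°): 52.8 NM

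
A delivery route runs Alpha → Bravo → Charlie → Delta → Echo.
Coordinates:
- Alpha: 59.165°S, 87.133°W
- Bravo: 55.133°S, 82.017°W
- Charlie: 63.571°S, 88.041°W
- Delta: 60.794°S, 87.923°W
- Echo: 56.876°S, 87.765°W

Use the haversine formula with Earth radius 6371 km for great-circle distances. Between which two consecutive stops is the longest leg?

Bravo–Charlie

Leg distances:
Alpha→Bravo: 543.9 km
Bravo→Charlie: 997.4 km
Charlie→Delta: 308.8 km
Delta→Echo: 435.8 km
The longest leg is Bravo–Charlie at 997.4 km.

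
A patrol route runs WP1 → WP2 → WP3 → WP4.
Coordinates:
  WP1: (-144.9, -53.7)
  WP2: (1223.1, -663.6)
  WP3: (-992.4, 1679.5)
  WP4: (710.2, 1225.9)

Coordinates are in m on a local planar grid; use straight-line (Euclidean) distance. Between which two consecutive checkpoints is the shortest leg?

WP1–WP2

Leg distances:
WP1→WP2: 1497.8 m
WP2→WP3: 3224.7 m
WP3→WP4: 1762.0 m
The shortest leg is WP1–WP2 at 1497.8 m.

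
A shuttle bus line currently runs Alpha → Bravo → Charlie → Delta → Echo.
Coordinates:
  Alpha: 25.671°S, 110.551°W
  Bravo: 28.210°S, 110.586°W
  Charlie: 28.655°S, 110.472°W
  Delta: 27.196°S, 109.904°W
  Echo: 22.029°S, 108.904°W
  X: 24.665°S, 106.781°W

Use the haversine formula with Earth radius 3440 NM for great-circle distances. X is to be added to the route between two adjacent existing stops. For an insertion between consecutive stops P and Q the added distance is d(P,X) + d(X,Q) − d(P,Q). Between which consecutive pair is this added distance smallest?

between Delta and Echo

Added distance for inserting X between each consecutive pair:
Alpha–Bravo: 356.3 NM
Bravo–Charlie: 578.5 NM
Charlie–Delta: 445.1 NM
Delta–Echo: 108.8 NM
Smallest added distance is 108.8 NM, inserting between Delta and Echo.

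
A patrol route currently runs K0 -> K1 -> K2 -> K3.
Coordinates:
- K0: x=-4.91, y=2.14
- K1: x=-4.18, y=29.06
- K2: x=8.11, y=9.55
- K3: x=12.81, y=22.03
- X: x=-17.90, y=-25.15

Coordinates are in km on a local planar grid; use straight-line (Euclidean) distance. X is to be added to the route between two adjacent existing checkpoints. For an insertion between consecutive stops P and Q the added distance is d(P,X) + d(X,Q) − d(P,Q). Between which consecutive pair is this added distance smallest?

Added distance for inserting X between each consecutive pair:
K0–K1: 59.2 km
K1–K2: 76.2 km
K2–K3: 86.3 km
Smallest added distance is 59.2 km, inserting between K0 and K1.

between K0 and K1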